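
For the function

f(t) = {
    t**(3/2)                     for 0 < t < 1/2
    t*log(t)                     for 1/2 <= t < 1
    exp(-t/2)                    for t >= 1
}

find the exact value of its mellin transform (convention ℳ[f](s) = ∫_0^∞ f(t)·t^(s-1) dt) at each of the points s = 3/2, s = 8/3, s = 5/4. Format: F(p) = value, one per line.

breakpoints 1/2, 1: one integral from each of the 3 segments
segment [0, 1/2) carries t**(3/2); integrate it
on [1/2, 1) integrate f = t*log(t) against the kernel
piece [1, ∞): integrate exp(-t/2) against the kernel

F(3/2) = -71/600 + sqrt(2)/50 + sqrt(2)*log(2)/20 + sqrt(2)*sqrt(pi)*erfc(sqrt(2)/2) + 2*exp(-1/2)
F(8/3) = 2**(1/3)*(-1800*2**(2/3) + 225 + 363*sqrt(2) + 825*log(2) + 193600*2**(1/3)*uppergamma(8/3, 1/2))/48400
F(5/4) = 2**(3/4)*(-352*2**(1/4) + 88 + 81*sqrt(2) + 198*log(2) + 3564*sqrt(2)*uppergamma(5/4, 1/2))/3564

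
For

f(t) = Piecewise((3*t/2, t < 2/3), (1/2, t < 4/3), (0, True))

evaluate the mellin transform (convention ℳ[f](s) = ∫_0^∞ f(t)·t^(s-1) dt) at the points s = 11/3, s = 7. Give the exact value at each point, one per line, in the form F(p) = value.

F(11/3) = 16*12**(1/3)/2079 + 64*6**(1/3)/297
F(7) = 8240/15309

reversing the common scale on t: t on [0, 1); 1/2 on [1, 2)
f breaks at 2/3 into 2 integrals to sum
∫ over [0, 2/3) of 3*t/2·t^(s-1) joins the sum
[2/3, 4/3) adds the kernel integral of 1/2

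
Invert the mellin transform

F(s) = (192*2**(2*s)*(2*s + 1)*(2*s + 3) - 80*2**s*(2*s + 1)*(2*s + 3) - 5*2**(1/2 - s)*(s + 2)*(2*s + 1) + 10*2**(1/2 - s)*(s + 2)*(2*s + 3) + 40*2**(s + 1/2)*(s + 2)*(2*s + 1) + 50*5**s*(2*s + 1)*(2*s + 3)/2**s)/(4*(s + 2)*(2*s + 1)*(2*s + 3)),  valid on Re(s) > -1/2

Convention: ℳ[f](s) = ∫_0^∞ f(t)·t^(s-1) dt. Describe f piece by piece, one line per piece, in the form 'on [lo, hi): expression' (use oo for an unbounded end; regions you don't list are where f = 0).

the 4 pieces separated at 1/2, 2, 5/2 each add one integral
over [0, 1/2), the kernel integral of 5*sqrt(t)/2 enters the sum
∫ 5*t**(3/2)/2·t^(s-1) over [1/2, 2)
segment 2 to 5/2 holds 5*t**2; add its integral
on [5/2, 4) integrate f = 3*t**2 against the kernel

on [0, 1/2): 5*sqrt(t)/2
on [1/2, 2): 5*t**(3/2)/2
on [2, 5/2): 5*t**2
on [5/2, 4): 3*t**2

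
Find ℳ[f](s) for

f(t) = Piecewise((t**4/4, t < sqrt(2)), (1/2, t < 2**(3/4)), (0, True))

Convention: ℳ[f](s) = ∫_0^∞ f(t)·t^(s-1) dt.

2**(s/2 - 1)*(2**(s/4)*(s + 4) + s - 4)/(s*(s + 4))
  Re(s) > -4

strip the power substitution: t**2/4 on [0, 2); 1/2 on [2, 2*sqrt(2))
the common scale on t comes off first: t**2 on [0, 1); 1/2 on [1, sqrt(2))
the power substitution comes off first: t on [0, 1); 1/2 on [1, 2)
along the cuts sqrt(2), ℳ[f](s) splits into 2 integrals
∫ over [0, sqrt(2)) of t**4/4·t^(s-1) joins the sum
on [sqrt(2), 2**(3/4)): add ∫ 1/2·t^(s-1) dt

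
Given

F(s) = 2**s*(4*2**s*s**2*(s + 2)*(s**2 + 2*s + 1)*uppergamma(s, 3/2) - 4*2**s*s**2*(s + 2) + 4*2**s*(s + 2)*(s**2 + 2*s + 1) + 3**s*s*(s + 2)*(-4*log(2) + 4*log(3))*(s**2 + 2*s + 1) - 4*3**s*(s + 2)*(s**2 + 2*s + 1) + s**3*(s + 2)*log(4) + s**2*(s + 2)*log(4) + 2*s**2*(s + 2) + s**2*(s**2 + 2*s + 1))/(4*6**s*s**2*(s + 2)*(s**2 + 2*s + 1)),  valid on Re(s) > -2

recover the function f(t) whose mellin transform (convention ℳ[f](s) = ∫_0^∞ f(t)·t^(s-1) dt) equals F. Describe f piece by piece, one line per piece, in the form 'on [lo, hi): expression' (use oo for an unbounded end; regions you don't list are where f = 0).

on [0, 1/3): 9*t**2/4
on [1/3, 2/3): 3*t*log(3*t/2)/2
on [2/3, 1): log(3*t/2)
on [1, oo): exp(-3*t/2)

back out the common scale on t: 9*t**2 on [0, 1/6); 3*t*log(3*t) on [1/6, 1/3); log(3*t) on [1/3, 1/2); …
reversing the common scale on t: t**2 on [0, 1/2); t*log(t) on [1/2, 1); log(t) on [1, 3/2); …
the 4 pieces separated at 1/3, 2/3, 1 each add one integral
on [0, 1/3) integrate f = 9*t**2/4 against the kernel
between 1/3 and 2/3 the integrand is 3*t*log(3*t/2)/2·t^(s-1)
between 2/3 and 1 the integrand is log(3*t/2)·t^(s-1)
the [1, ∞) slice contributes ∫ exp(-3*t/2)·t^(s-1) dt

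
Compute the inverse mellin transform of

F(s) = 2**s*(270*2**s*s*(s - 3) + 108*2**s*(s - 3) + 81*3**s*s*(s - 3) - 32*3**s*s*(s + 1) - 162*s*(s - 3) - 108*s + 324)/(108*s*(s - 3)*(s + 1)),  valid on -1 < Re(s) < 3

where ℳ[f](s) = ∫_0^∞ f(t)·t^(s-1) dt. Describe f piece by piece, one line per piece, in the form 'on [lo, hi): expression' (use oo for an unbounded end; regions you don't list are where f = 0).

invert the common scale on t to get t/2 on [0, 1); t + 1 on [1, 2); t/4 on [2, 3); …
undo the common scale on t: t on [0, 1/2); 2*t + 1 on [1/2, 1); t/2 on [1, 3/2); …
f breaks at 2, 4, 6 into 4 integrals to sum
between 0 and 2 the integrand is t/4·t^(s-1)
∫ (t/2 + 1)·t^(s-1) over [2, 4)
[4, 6) adds the kernel integral of t/8
for t in [6, ∞): the term is ∫ 64/t**3·t^(s-1)

on [0, 2): t/4
on [2, 4): t/2 + 1
on [4, 6): t/8
on [6, oo): 64/t**3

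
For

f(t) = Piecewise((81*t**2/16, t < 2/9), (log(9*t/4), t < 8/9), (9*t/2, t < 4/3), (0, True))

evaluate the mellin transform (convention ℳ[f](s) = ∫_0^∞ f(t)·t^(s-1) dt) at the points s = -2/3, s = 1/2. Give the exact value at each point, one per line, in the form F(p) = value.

F(-2/3) = 9*6**(1/3)*(-19*2**(2/3) - log(2**(2*2**(2/3) + 8)) + 13 + 16*6**(1/3))/32
F(1/2) = sqrt(2)*(-277 + 180*log(2) + 120*sqrt(6))/90

remove the common scale on t first: 9*t**2/4 on [0, 1/3); log(3*t/2) on [1/3, 4/3); 3*t on [4/3, 2)
the common scale on t comes off first: t**2 on [0, 1/2); log(t) on [1/2, 2); 2*t on [2, 3)
f breaks at 2/9, 8/9 into 3 integrals to sum
segment 0 to 2/9 holds 81*t**2/16; add its integral
[2/9, 8/9) adds the kernel integral of log(9*t/4)
∫ over [8/9, 4/3) of 9*t/2·t^(s-1) joins the sum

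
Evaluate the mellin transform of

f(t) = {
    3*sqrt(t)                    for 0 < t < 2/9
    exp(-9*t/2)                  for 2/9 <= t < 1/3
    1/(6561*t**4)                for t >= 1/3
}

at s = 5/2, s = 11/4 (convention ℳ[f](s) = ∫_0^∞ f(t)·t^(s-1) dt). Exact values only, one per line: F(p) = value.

strip the common scale on t: sqrt(3)*sqrt(t) on [0, 2/3); exp(-3*t/2) on [2/3, 1); 1/(81*t**4) on [1, ∞)
invert the common scale on t to get sqrt(2)*sqrt(t) on [0, 1); exp(-t) on [1, 3/2); 1/(16*t**4) on [3/2, ∞)
back out the common scale on t: sqrt(t) on [0, 2); exp(-t/2) on [2, 3); t**(-4) on [3, ∞)
integrate the 3 segments split at 2/9, 1/3, then add the results
piece [0, 2/9): integrate 3*sqrt(t) against the kernel
[2/9, 1/3) adds the kernel integral of exp(-9*t/2)
segment 1/3 to ∞ holds 1/(6561*t**4); add its integral

F(5/2) = -4*sqrt(3)*exp(-3/2)/81 - sqrt(2)*sqrt(pi)*erfc(sqrt(6)/2)/81 + 2*sqrt(3)/6561 + sqrt(2)*sqrt(pi)*erfc(1)/81 + 8/729 + 10*sqrt(2)*exp(-1)/243
F(11/4) = 4*sqrt(3)*(-585*2**(3/4)*uppergamma(11/4, 3/2) + 13*3**(3/4) + 360*2**(1/4) + 585*2**(3/4)*uppergamma(11/4, 1))/426465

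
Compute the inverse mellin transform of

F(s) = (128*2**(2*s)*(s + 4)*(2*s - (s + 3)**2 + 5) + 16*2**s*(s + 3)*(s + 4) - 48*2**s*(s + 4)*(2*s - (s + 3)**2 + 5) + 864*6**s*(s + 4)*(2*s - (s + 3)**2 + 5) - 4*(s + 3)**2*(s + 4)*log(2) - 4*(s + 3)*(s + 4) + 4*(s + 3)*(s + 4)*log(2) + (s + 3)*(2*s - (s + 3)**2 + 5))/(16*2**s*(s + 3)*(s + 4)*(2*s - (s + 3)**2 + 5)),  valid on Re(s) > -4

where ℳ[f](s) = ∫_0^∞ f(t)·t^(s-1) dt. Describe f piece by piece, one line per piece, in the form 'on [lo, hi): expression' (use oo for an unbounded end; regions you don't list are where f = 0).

peel off the shared t-power: t**3 on [0, 1/2); t*log(t) on [1/2, 1); 3*t**2 on [1, 2); …
back out the shared t-power: t on [0, 1/2); log(t)/t on [1/2, 1); 3 on [1, 2); …
breakpoints 1/2, 1, 2: one integral from each of the 4 segments
segment [0, 1/2) carries t**4; integrate it
[1/2, 1) adds the kernel integral of t**2*log(t)
∫ 3*t**3·t^(s-1) over [1, 2)
over [2, 3), the kernel integral of 2*t**3 enters the sum

on [0, 1/2): t**4
on [1/2, 1): t**2*log(t)
on [1, 2): 3*t**3
on [2, 3): 2*t**3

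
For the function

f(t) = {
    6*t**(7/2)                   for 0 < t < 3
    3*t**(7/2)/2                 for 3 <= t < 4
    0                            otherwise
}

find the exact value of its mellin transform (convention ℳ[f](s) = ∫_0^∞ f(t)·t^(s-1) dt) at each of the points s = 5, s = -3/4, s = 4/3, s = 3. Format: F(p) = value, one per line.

the 2 pieces separated at 3 each add one integral
∫ over [0, 3) of 6*t**(7/2)·t^(s-1) joins the sum
between 3 and 4 the integrand is 3*t**(7/2)/2·t^(s-1)

F(5) = 59049*sqrt(3)/17 + 393216/17
F(-3/4) = 192*sqrt(2)/11 + 162*3**(3/4)/11
F(4/3) = 2187*3**(5/6)/29 + 4608*2**(2/3)/29
F(3) = 6561*sqrt(3)/13 + 24576/13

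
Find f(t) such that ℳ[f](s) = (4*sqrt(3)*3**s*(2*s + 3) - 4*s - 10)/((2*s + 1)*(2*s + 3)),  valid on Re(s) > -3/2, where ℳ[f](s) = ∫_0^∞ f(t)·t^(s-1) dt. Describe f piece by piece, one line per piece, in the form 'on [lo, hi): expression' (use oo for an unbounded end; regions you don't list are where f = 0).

on [0, 1): t**(3/2)
on [1, 3): 2*sqrt(t)

summing 2 kernel integrals split by 1 yields ℳ[f](s)
segment 0 to 1 holds t**(3/2); add its integral
∫ over [1, 3) of 2*sqrt(t)·t^(s-1) joins the sum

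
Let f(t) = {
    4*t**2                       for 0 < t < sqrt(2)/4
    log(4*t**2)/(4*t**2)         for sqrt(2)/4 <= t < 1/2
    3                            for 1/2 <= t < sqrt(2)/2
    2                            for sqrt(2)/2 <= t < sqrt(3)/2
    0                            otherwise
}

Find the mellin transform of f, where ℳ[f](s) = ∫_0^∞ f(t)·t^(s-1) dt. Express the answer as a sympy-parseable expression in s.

(sqrt(2)/4)**s*(-4*2**(s/2)*s*(s + 2) - 6*2**(s/2)*(s + 2)*(s**2 - 4*s + 4) + 2*2**s*(s + 2)*(s**2 - 4*s + 4) + 4*6**(s/2)*(s + 2)*(s**2 - 4*s + 4) + 4*s**2*(s + 2)*log(2) - 8*s*(s + 2)*log(2) + 8*s*(s + 2) + s*(s**2 - 4*s + 4))/(2*s*(s + 2)*(s**2 - 4*s + 4))
  Re(s) > -2

undo the common scale on t: t**2 on [0, sqrt(2)/2); log(t**2)/t**2 on [sqrt(2)/2, 1); 3 on [1, sqrt(2)); …
invert the power substitution to get t on [0, 1/2); log(t)/t on [1/2, 1); 3 on [1, 2); …
treat the 4 regions marked off by sqrt(2)/4, 1/2, sqrt(2)/2 separately and sum
piece [0, sqrt(2)/4): integrate 4*t**2 against the kernel
on [sqrt(2)/4, 1/2): add ∫ log(4*t**2)/(4*t**2)·t^(s-1) dt
over [1/2, sqrt(2)/2), the kernel integral of 3 enters the sum
piece [sqrt(2)/2, sqrt(3)/2): integrate 2 against the kernel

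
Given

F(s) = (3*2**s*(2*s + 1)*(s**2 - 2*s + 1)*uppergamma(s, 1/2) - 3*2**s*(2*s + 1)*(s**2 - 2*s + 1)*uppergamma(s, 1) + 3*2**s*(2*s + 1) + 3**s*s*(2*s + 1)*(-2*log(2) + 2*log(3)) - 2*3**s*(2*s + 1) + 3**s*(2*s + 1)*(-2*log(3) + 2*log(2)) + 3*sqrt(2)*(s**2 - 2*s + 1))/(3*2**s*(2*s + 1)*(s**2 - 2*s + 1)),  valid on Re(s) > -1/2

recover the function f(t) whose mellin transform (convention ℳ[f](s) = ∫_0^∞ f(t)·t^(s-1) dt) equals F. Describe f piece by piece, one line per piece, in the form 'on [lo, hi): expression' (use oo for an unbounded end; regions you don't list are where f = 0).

on [0, 1/2): sqrt(t)
on [1/2, 1): exp(-t)
on [1, 3/2): log(t)/t

f breaks at 1/2, 1 into 3 integrals to sum
segment 0 to 1/2 holds sqrt(t); add its integral
segment 1/2 to 1 holds exp(-t); add its integral
piece [1, 3/2): integrate log(t)/t against the kernel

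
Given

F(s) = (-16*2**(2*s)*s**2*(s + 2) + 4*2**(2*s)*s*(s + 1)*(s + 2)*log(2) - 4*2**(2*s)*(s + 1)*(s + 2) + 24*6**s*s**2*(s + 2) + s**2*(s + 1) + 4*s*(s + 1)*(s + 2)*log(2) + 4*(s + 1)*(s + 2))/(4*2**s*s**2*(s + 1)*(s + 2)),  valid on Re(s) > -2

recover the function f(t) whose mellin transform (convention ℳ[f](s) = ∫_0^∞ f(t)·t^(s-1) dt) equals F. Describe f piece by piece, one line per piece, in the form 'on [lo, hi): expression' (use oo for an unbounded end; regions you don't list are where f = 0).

on [0, 1/2): t**2
on [1/2, 2): log(t)
on [2, 3): 2*t

f breaks at 1/2, 2 into 3 integrals to sum
on [0, 1/2) integrate f = t**2 against the kernel
on [1/2, 2) integrate f = log(t) against the kernel
on [2, 3): add ∫ 2*t·t^(s-1) dt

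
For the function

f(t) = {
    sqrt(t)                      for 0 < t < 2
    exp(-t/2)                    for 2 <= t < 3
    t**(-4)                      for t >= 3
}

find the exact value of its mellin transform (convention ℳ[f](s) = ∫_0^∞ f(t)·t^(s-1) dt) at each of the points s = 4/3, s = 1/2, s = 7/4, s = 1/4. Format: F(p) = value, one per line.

F(4/3) = -2*2**(1/3)*uppergamma(4/3, 3/2) + 3**(1/3)/72 + 2*2**(1/3)*uppergamma(4/3, 1) + 12*2**(5/6)/11
F(1/2) = -sqrt(2)*sqrt(pi)*erfc(sqrt(6)/2) + 2*sqrt(3)/567 + sqrt(2)*sqrt(pi)*erfc(1) + 2
F(7/4) = -2*2**(3/4)*uppergamma(7/4, 3/2) + 4*3**(3/4)/243 + 2*2**(3/4)*uppergamma(7/4, 1) + 16*2**(1/4)/9
F(1/4) = -2**(1/4)*uppergamma(1/4, 3/2) + 4*3**(1/4)/1215 + 2**(1/4)*uppergamma(1/4, 1) + 4*2**(3/4)/3

summing 3 kernel integrals split by 2, 3 yields ℳ[f](s)
segment [0, 2) carries sqrt(t); integrate it
[2, 3) adds the kernel integral of exp(-t/2)
between 3 and ∞ the integrand is t**(-4)·t^(s-1)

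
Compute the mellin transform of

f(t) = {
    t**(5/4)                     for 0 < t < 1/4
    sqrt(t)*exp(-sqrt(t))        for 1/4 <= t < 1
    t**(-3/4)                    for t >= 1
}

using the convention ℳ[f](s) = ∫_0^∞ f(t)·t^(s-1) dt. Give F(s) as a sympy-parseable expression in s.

invert the power substitution to get t**(5/2) on [0, 1/2); t*exp(-t) on [1/2, 1); t**(-3/2) on [1, ∞)
peel off the shared t-power: t**(3/2) on [0, 1/2); exp(-t) on [1/2, 1); t**(-5/2) on [1, ∞)
decompose at 1/4, 1; ℳ[f](s) sums the 3 pieces' integrals
between 0 and 1/4 the integrand is t**(5/4)·t^(s-1)
on [1/4, 1) integrate f = sqrt(t)*exp(-sqrt(t)) against the kernel
segment 1 to ∞ holds t**(-3/4); add its integral

(4*2**(2*s)*(4*s - 3)*(4*s + 5)*uppergamma(2*s + 1, 1/2) - 4*2**(2*s)*(4*s - 3)*(4*s + 5)*uppergamma(2*s + 1, 1) - 8*2**(2*s)*(4*s + 5) + sqrt(2)*(4*s - 3))/(2*2**(2*s)*(4*s - 3)*(4*s + 5))
  -5/4 < Re(s) < 3/4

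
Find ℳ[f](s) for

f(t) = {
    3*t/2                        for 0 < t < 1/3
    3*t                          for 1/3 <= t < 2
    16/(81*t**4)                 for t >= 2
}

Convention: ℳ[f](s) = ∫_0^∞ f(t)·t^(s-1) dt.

(970*6**s*s - 3890*6**s - 81*s + 324)/(162*3**s*(s**2 - 3*s - 4))
  -1 < Re(s) < 4

strip the common scale on t: t on [0, 1/2); 2*t on [1/2, 3); t**(-4) on [3, ∞)
integrate the 3 segments split at 1/3, 2, then add the results
over [0, 1/3), the kernel integral of 3*t/2 enters the sum
on [1/3, 2): add ∫ 3*t·t^(s-1) dt
∫ over [2, ∞) of 16/(81*t**4)·t^(s-1) joins the sum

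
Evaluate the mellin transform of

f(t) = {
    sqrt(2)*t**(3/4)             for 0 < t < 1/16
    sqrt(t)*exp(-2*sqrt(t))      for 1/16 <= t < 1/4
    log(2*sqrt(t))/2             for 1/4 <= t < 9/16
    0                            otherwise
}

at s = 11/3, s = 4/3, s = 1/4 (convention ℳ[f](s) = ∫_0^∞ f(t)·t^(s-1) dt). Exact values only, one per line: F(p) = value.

reversing the shared t-power: sqrt(2)*t**(1/4) on [0, 1/16); exp(-2*sqrt(t)) on [1/16, 1/4); log(2*sqrt(t))/(2*sqrt(t)) on [1/4, 9/16)
strip the power substitution: sqrt(2)*sqrt(t) on [0, 1/4); exp(-2*t) on [1/4, 1/2); log(2*t)/(2*t) on [1/2, 3/4)
invert the common scale on t to get sqrt(t) on [0, 1/2); exp(-t) on [1/2, 1); log(t)/t on [1, 3/2)
summing 3 kernel integrals split by 1/16, 1/4 yields ℳ[f](s)
segment 0 to 1/16 holds sqrt(2)*t**(3/4); add its integral
over [1/16, 1/4), the kernel integral of sqrt(t)*exp(-2*sqrt(t)) enters the sum
on [1/4, 9/16): add ∫ log(2*sqrt(t))/2·t^(s-1) dt

F(11/3) = -2**(2/3)*uppergamma(25/3, 1)/256 - 6561*6**(1/3)*log(2)/720896 - 19683*6**(1/3)/15859712 + 3*2**(5/6)/3473408 + 9*2**(2/3)/123904 + 6561*6**(1/3)*log(3)/720896 + 2**(2/3)*uppergamma(25/3, 1/2)/256
F(4/3) = -2**(1/3)*uppergamma(11/3, 1)/8 - 27*6**(2/3)*log(2)/512 - 81*6**(2/3)/4096 + 3*2**(1/6)/1600 + 9*2**(1/3)/512 + 27*6**(2/3)*log(3)/512 + 2**(1/3)*uppergamma(11/3, 1/2)/8
F(1/4) = -2*sqrt(3) - sqrt(2)*exp(-1)/2 - sqrt(2)*sqrt(pi)*erfc(1)/4 + sqrt(2)*sqrt(pi)*erfc(sqrt(2)/2)/4 + exp(-1/2)/2 + log(3**(16*sqrt(3))/2**(16*sqrt(3)))/16 + 33*sqrt(2)/16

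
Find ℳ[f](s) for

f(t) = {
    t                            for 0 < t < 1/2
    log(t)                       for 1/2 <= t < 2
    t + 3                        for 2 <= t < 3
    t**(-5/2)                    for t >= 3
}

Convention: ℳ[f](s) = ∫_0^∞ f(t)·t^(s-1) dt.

split f at 1/2, 2, 3: ℳ[f](s) collects 4 kernel integrals
[0, 1/2) adds the kernel integral of t
segment 1/2 to 2 holds log(t); add its integral
∫ over [2, 3) of (t + 3)·t^(s-1) joins the sum
on [3, ∞) integrate f = t**(-5/2) against the kernel

(-270*2**(2*s)*s**2*(2*s - 5) + 54*2**(2*s)*s*(s + 1)*(2*s - 5)*log(2) - 162*2**(2*s)*s*(2*s - 5) - 54*2**(2*s)*(s + 1)*(2*s - 5) - 4*sqrt(3)*6**s*s**2*(s + 1) + 324*6**s*s**2*(2*s - 5) + 162*6**s*s*(2*s - 5) + 27*s**2*(2*s - 5) + 54*s*(s + 1)*(2*s - 5)*log(2) + (2*s - 5)*(54*s + 54))/(54*2**s*s**2*(s + 1)*(2*s - 5))
  -1 < Re(s) < 5/2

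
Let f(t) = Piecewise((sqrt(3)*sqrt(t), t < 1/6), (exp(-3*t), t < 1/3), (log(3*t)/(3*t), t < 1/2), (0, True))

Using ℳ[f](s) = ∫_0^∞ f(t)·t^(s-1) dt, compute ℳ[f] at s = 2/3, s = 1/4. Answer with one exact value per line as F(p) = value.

F(2/3) = -3*2**(1/3) + log(2**(2**(1/3))/3**(2**(1/3))) - 3**(1/3)*uppergamma(2/3, 1)/3 + 2**(5/6)*3**(1/3)/14 + 3**(1/3)*uppergamma(2/3, 1/2)/3 + 3*3**(1/3)
F(1/4) = 6**(3/4)*(-32*3**(1/4) + log(2**(24*3**(1/4))/3**(24*3**(1/4))) - 27*2**(1/4)*uppergamma(1/4, 1) + 27*2**(1/4)*uppergamma(1/4, 1/2) + 18*sqrt(2) + 48*2**(1/4))/162

invert the common scale on t to get sqrt(t) on [0, 1/2); exp(-t) on [1/2, 1); log(t)/t on [1, 3/2)
along the cuts 1/6, 1/3, ℳ[f](s) splits into 3 integrals
segment 0 to 1/6 holds sqrt(3)*sqrt(t); add its integral
∫ exp(-3*t)·t^(s-1) over [1/6, 1/3)
∫ log(3*t)/(3*t)·t^(s-1) over [1/3, 1/2)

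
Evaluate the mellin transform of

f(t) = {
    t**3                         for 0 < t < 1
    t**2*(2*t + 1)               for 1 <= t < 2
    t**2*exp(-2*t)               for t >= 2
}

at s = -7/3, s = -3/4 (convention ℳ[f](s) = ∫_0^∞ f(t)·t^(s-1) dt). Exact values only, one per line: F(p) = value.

the shared t-power comes off first: t on [0, 1); 2*t + 1 on [1, 2); exp(-2*t) on [2, ∞)
linearity at 1, 2 turns ℳ[f](s) into 3 summed integrals
between 0 and 1 the integrand is t**3·t^(s-1)
between 1 and 2 the integrand is t**2*(2*t + 1)·t^(s-1)
on [2, ∞) integrate f = t**2*exp(-2*t) against the kernel

F(-7/3) = 2**(1/3)*uppergamma(-1/3, 4) + 3/2 + 3*2**(2/3)/2
F(-3/4) = -56/45 + 2**(3/4)*uppergamma(5/4, 4)/4 + 232*2**(1/4)/45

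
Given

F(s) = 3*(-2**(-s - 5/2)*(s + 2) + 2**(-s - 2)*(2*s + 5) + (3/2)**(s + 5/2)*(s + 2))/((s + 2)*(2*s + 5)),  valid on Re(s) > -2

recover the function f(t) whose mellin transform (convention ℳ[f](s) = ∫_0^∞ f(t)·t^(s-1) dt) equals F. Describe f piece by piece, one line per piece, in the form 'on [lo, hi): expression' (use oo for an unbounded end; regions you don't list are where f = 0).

on [0, 1/2): 3*t**2
on [1/2, 3/2): 3*t**(5/2)/2

split f at 1/2: ℳ[f](s) collects 2 kernel integrals
∫ 3*t**2·t^(s-1) over [0, 1/2)
segment [1/2, 3/2) carries 3*t**(5/2)/2; integrate it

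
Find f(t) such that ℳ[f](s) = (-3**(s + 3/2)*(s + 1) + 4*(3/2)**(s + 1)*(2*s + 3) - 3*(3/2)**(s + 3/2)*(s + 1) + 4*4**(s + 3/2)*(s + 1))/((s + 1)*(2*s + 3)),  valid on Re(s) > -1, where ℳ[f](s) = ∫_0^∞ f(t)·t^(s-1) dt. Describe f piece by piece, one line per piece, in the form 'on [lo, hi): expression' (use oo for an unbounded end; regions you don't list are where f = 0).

decompose at 3/2, 3; ℳ[f](s) sums the 3 pieces' integrals
∫ over [0, 3/2) of 4*t·t^(s-1) joins the sum
segment [3/2, 3) carries 3*t**(3/2)/2; integrate it
segment [3, 4) carries 2*t**(3/2); integrate it

on [0, 3/2): 4*t
on [3/2, 3): 3*t**(3/2)/2
on [3, 4): 2*t**(3/2)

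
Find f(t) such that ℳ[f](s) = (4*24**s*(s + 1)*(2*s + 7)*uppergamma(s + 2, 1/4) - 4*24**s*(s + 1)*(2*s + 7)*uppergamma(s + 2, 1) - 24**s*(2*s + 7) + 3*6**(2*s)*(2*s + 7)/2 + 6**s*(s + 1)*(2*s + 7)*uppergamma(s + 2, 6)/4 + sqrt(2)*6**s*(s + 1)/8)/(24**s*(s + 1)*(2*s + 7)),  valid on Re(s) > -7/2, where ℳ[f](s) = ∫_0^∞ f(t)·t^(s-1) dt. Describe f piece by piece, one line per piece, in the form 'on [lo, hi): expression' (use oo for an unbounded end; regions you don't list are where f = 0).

remove the common scale on t first: t**(7/2) on [0, 1/2); t**2*exp(-t/2) on [1/2, 2); t/2 on [2, 3); …
undo the shared t-power: t**(3/2) on [0, 1/2); exp(-t/2) on [1/2, 2); 1/(2*t) on [2, 3); …
treat the 4 regions marked off by 1/4, 1, 3/2 separately and sum
∫ over [0, 1/4) of 8*sqrt(2)*t**(7/2)·t^(s-1) joins the sum
segment [1/4, 1) carries 4*t**2*exp(-t); integrate it
on [1, 3/2): add ∫ t·t^(s-1) dt
on [3/2, ∞): add ∫ 4*t**2*exp(-4*t)·t^(s-1) dt

on [0, 1/4): 8*sqrt(2)*t**(7/2)
on [1/4, 1): 4*t**2*exp(-t)
on [1, 3/2): t
on [3/2, oo): 4*t**2*exp(-4*t)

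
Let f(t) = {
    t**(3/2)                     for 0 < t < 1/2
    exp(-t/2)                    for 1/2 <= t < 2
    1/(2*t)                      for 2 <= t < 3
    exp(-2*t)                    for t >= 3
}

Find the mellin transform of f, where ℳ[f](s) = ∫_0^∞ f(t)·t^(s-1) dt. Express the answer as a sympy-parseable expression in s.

integrate the 4 segments split at 1/2, 2, 3, then add the results
for t in [0, 1/2): the term is ∫ t**(3/2)·t^(s-1)
∫ exp(-t/2)·t^(s-1) over [1/2, 2)
piece [2, 3): integrate 1/(2*t) against the kernel
[3, ∞) adds the kernel integral of exp(-2*t)

(12*24**s*(s - 1)*(2*s + 3)*uppergamma(s, 1/4) - 12*24**s*(s - 1)*(2*s + 3)*uppergamma(s, 1) - 3*24**s*(2*s + 3) + 2*36**s*(2*s + 3) + 12*6**s*(s - 1)*(2*s + 3)*uppergamma(s, 6) + 6*sqrt(2)*6**s*(s - 1))/(12*12**s*(s - 1)*(2*s + 3))
  Re(s) > -3/2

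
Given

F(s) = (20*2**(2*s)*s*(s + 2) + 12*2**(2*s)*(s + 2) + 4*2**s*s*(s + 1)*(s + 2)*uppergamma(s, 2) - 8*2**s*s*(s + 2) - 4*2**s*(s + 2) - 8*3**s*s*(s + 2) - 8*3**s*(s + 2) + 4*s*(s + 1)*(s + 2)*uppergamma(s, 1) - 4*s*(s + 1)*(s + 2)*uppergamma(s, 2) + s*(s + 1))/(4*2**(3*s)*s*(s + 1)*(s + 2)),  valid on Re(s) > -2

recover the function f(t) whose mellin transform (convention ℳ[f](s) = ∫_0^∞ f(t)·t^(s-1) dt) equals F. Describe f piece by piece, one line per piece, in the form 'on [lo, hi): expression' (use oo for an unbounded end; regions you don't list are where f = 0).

strip the power substitution: 16*t**4 on [0, sqrt(2)/4); exp(-8*t**2) on [sqrt(2)/4, 1/2); 4*t**2 + 1 on [1/2, sqrt(6)/4); …
peel off the common scale on t: t**4 on [0, sqrt(2)/2); exp(-2*t**2) on [sqrt(2)/2, 1); t**2 + 1 on [1, sqrt(6)/2); …
undo the power substitution: t**2 on [0, 1/2); exp(-2*t) on [1/2, 1); t + 1 on [1, 3/2); …
breakpoints 1/8, 1/4, 3/8, 1/2: one integral from each of the 5 segments
the [0, 1/8) slice contributes ∫ 16*t**2·t^(s-1) dt
for t in [1/8, 1/4): the term is ∫ exp(-8*t)·t^(s-1)
between 1/4 and 3/8 the integrand is (4*t + 1)·t^(s-1)
the [3/8, 1/2) slice contributes ∫ (4*t + 3)·t^(s-1) dt
over [1/2, ∞), the kernel integral of exp(-4*t) enters the sum

on [0, 1/8): 16*t**2
on [1/8, 1/4): exp(-8*t)
on [1/4, 3/8): 4*t + 1
on [3/8, 1/2): 4*t + 3
on [1/2, oo): exp(-4*t)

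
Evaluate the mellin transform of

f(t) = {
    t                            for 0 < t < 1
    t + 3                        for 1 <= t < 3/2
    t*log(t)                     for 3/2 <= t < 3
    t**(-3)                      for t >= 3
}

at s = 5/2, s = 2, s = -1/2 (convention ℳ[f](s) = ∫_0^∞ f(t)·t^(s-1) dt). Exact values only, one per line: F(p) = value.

F(5/2) = -226*sqrt(3)/147 - 27*sqrt(6)*log(3)/56 - 6/5 + 27*sqrt(6)*log(2)/56 + 3861*sqrt(6)/1960 + 54*sqrt(3)*log(3)/7
F(2) = 17/24 + 9*log(2)/8 + 63*log(3)/8
F(-1/2) = -2266*sqrt(3)/567 + sqrt(6) + log(2**(sqrt(6))*3**(-sqrt(6) + 2*sqrt(3))) + 6

the 4 pieces separated at 1, 3/2, 3 each add one integral
over [0, 1), the kernel integral of t enters the sum
on [1, 3/2) integrate f = (t + 3) against the kernel
on [3/2, 3): add ∫ t*log(t)·t^(s-1) dt
the [3, ∞) slice contributes ∫ t**(-3)·t^(s-1) dt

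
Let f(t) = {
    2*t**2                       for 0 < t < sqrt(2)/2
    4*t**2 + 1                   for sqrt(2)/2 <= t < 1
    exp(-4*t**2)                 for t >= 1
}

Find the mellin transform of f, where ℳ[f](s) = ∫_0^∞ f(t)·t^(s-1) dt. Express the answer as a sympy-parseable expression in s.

back out the power substitution: 2*t on [0, 1/2); 4*t + 1 on [1/2, 1); exp(-4*t) on [1, ∞)
strip the common scale on t: t on [0, 1); 2*t + 1 on [1, 2); exp(-2*t) on [2, ∞)
treat the 3 regions marked off by sqrt(2)/2, 1 separately and sum
on [0, sqrt(2)/2) integrate f = 2*t**2 against the kernel
[sqrt(2)/2, 1) adds the kernel integral of (4*t**2 + 1)
∫ over [1, ∞) of exp(-4*t**2)·t^(s-1) joins the sum

(2**(s/2)*s*(s/2 + 1)*uppergamma(s/2, 4)/2 - 4**(s/2)*s - 4**(s/2) + 5*8**(s/2)*s/2 + 8**(s/2))/(8**(s/2)*s*(s/2 + 1))
  Re(s) > -2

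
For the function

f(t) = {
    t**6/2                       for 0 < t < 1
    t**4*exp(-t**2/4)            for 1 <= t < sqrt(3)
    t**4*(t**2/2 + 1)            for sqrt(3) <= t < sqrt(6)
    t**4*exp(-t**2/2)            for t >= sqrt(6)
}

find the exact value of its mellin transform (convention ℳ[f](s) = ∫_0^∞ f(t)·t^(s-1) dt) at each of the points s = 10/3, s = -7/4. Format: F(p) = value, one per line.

F(10/3) = -64*2**(1/3)*uppergamma(11/3, 3/4) - 4941*3**(2/3)/616 + 3/56 + 4*2**(2/3)*uppergamma(11/3, 3) + 64*2**(1/3)*uppergamma(11/3, 1/4) + 7614*6**(2/3)/77
F(-7/4) = -122*3**(1/8)/51 - 2*2**(1/4)*uppergamma(9/8, 3/4) + 2**(1/8)*uppergamma(9/8, 3) + 2/17 + 2*2**(1/4)*uppergamma(9/8, 1/4) + 352*6**(1/8)/51

invert the power substitution to get t**3/2 on [0, 1); t**2*exp(-t/4) on [1, 3); t**2*(t/2 + 1) on [3, 6); …
back out the shared t-power: t/2 on [0, 1); exp(-t/4) on [1, 3); t/2 + 1 on [3, 6); …
strip the common scale on t: t on [0, 1/2); exp(-t/2) on [1/2, 3/2); t + 1 on [3/2, 3); …
breakpoints 1, sqrt(3), sqrt(6): one integral from each of the 4 segments
between 0 and 1 the integrand is t**6/2·t^(s-1)
segment 1 to sqrt(3) holds t**4*exp(-t**2/4); add its integral
for t in [sqrt(3), sqrt(6)): the term is ∫ t**4*(t**2/2 + 1)·t^(s-1)
segment [sqrt(6), ∞) carries t**4*exp(-t**2/2); integrate it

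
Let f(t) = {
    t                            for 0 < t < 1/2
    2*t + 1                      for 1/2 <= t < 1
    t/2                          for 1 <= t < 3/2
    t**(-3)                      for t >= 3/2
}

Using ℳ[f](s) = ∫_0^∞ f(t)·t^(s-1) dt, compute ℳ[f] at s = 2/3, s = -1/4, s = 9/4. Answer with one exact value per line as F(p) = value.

F(2/3) = 2**(1/3)*(-2268 + 727*3**(2/3) + 3024*2**(2/3))/2520
F(-1/4) = 2**(1/4)*(-1053*2**(3/4) + 383*3**(3/4) + 3510)/1053
F(9/4) = 2**(3/4)*(-70 + 424*2**(1/4) + 659*3**(1/4))/936

integrate the 4 segments split at 1/2, 1, 3/2, then add the results
piece [0, 1/2): integrate t against the kernel
segment 1/2 to 1 holds (2*t + 1); add its integral
for t in [1, 3/2): the term is ∫ t/2·t^(s-1)
on [3/2, ∞) integrate f = t**(-3) against the kernel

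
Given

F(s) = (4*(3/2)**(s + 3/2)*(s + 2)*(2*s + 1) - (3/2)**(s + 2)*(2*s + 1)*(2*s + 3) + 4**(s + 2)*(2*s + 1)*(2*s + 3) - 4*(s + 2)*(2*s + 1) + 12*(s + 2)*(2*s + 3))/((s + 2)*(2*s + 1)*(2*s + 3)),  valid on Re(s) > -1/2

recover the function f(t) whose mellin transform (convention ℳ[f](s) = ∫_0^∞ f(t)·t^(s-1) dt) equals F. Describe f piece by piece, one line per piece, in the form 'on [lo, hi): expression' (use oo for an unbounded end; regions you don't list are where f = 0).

integrate the 3 segments split at 1, 3/2, then add the results
for t in [0, 1): the term is ∫ 6*sqrt(t)·t^(s-1)
between 1 and 3/2 the integrand is 2*t**(3/2)·t^(s-1)
piece [3/2, 4): integrate t**2 against the kernel

on [0, 1): 6*sqrt(t)
on [1, 3/2): 2*t**(3/2)
on [3/2, 4): t**2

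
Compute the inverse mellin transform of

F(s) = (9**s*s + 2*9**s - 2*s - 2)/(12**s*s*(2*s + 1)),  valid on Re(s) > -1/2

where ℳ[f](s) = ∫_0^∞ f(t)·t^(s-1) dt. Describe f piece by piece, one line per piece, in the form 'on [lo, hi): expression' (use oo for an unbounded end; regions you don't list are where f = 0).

invert the common scale on t to get sqrt(2)*sqrt(t) on [0, 1/8); -sqrt(2)*sqrt(t) + 2 on [1/8, 9/8)
invert the common scale on t to get sqrt(t) on [0, 1/4); 2 - sqrt(t) on [1/4, 9/4)
remove the power substitution first: t on [0, 1/2); 2 - t on [1/2, 3/2)
summing 2 kernel integrals split by 1/12 yields ℳ[f](s)
segment [0, 1/12) carries sqrt(3)*sqrt(t); integrate it
segment [1/12, 3/4) carries (-sqrt(3)*sqrt(t) + 2); integrate it

on [0, 1/12): sqrt(3)*sqrt(t)
on [1/12, 3/4): -sqrt(3)*sqrt(t) + 2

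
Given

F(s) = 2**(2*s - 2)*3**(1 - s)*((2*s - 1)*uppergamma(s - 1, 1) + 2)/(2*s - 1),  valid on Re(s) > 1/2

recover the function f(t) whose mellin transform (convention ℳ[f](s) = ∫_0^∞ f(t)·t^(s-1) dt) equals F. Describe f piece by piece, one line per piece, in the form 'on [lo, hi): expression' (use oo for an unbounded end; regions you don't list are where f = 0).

on [0, 4/3): sqrt(3)/(2*sqrt(t))
on [4/3, oo): exp(-3*t/4)/t

remove the shared t-power first: sqrt(3)*sqrt(t)/2 on [0, 4/3); exp(-3*t/4) on [4/3, ∞)
undo the common scale on t: sqrt(6)*sqrt(t)/2 on [0, 2/3); exp(-3*t/2) on [2/3, ∞)
invert the common scale on t to get sqrt(t) on [0, 1); exp(-t) on [1, ∞)
the 2 pieces separated at 4/3 each add one integral
for t in [0, 4/3): the term is ∫ sqrt(3)/(2*sqrt(t))·t^(s-1)
on [4/3, ∞) integrate f = exp(-3*t/4)/t against the kernel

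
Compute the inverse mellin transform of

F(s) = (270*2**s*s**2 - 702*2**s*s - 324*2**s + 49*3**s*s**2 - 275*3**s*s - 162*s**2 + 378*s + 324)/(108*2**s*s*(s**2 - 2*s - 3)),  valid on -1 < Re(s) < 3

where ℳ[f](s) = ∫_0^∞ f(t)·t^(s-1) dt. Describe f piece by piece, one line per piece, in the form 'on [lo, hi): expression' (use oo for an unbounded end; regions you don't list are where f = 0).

on [0, 1/2): t
on [1/2, 1): 2*t + 1
on [1, 3/2): t/2
on [3/2, oo): t**(-3)

along the cuts 1/2, 1, 3/2, ℳ[f](s) splits into 4 integrals
between 0 and 1/2 the integrand is t·t^(s-1)
on [1/2, 1) integrate f = (2*t + 1) against the kernel
for t in [1, 3/2): the term is ∫ t/2·t^(s-1)
∫ t**(-3)·t^(s-1) over [3/2, ∞)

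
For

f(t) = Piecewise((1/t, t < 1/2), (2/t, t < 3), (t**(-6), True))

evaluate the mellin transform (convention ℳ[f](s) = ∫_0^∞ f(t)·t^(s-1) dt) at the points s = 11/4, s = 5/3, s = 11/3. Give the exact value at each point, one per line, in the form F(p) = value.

F(11/4) = 2**(1/4)*(-1053 + 12650*6**(3/4))/7371
F(5/3) = 2**(1/3)*(-3159 + 6320*6**(2/3))/4212
F(11/3) = 2**(1/3)*(-189 + 13640*6**(2/3))/4032

back out the shared t-power: 1 on [0, 1/2); 2 on [1/2, 3); t**(-5) on [3, ∞)
undo the shared t-power: t on [0, 1/2); 2*t on [1/2, 3); t**(-4) on [3, ∞)
slice at 1/2, 3, transform all 3 pieces, and sum them
on [0, 1/2) integrate f = 1/t against the kernel
segment 1/2 to 3 holds 2/t; add its integral
segment 3 to ∞ holds t**(-6); add its integral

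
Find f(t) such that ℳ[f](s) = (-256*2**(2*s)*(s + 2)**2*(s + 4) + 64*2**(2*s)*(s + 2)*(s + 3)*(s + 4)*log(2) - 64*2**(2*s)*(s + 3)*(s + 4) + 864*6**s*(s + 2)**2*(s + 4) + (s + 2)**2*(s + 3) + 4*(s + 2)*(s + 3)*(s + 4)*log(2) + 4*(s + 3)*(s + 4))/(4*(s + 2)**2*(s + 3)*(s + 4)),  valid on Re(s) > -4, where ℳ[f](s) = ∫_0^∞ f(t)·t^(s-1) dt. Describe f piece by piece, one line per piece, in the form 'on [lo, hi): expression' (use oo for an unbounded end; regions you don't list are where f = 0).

on [0, 1): t**4/4
on [1, 4): t**2*log(t/2)
on [4, 6): t**3

remove the shared t-power first: t**2/4 on [0, 1); log(t/2) on [1, 4); t on [4, 6)
invert the common scale on t to get t**2 on [0, 1/2); log(t) on [1/2, 2); 2*t on [2, 3)
decompose at 1, 4; ℳ[f](s) sums the 3 pieces' integrals
for t in [0, 1): the term is ∫ t**4/4·t^(s-1)
segment [1, 4) carries t**2*log(t/2); integrate it
[4, 6) adds the kernel integral of t**3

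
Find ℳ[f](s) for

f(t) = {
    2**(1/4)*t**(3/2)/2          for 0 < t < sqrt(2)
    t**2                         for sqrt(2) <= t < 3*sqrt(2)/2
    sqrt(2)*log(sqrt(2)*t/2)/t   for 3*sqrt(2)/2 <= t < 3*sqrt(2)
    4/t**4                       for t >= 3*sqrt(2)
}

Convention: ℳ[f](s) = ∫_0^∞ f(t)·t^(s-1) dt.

invert the power substitution to get 2**(1/4)*t**(3/4)/2 on [0, 2); t on [2, 9/2); sqrt(2)*log(sqrt(2)*sqrt(t)/2)/sqrt(t) on [9/2, 18); …
the common scale on t comes off first: t**(3/4) on [0, 1); 2*t on [1, 9/4); log(sqrt(t))/sqrt(t) on [9/4, 9); …
invert the power substitution to get t**(3/2) on [0, 1); 2*t**2 on [1, 3/2); log(t)/t on [3/2, 3); …
integrate the 4 segments split at sqrt(2), 3*sqrt(2)/2, 3*sqrt(2), then add the results
segment 0 to sqrt(2) holds 2**(1/4)*t**(3/2)/2; add its integral
for t in [sqrt(2), 3*sqrt(2)/2): the term is ∫ t**2·t^(s-1)
∫ sqrt(2)*log(sqrt(2)*t/2)/t·t^(s-1) over [3*sqrt(2)/2, 3*sqrt(2))
the [3*sqrt(2), ∞) slice contributes ∫ 4/t**4·t^(s-1) dt

(324*2**s*(s - 4)*(s + 2)*(s**2 - 2*s + 1) - 324*2**s*(s - 4)*(2*s + 3)*(s**2 - 2*s + 1) - 108*3**s*s*(s - 4)*(s + 2)*(2*s + 3)*log(3) + 108*3**s*s*(s - 4)*(s + 2)*(2*s + 3)*log(2) - 108*3**s*(s - 4)*(s + 2)*(2*s + 3)*log(2) + 108*3**s*(s - 4)*(s + 2)*(2*s + 3) + 108*3**s*(s - 4)*(s + 2)*(2*s + 3)*log(3) + 729*3**s*(s - 4)*(2*s + 3)*(s**2 - 2*s + 1) + 54*6**s*s*(s - 4)*(s + 2)*(2*s + 3)*log(3) - 54*6**s*(s - 4)*(s + 2)*(2*s + 3)*log(3) - 54*6**s*(s - 4)*(s + 2)*(2*s + 3) - 2*6**s*(s + 2)*(2*s + 3)*(s**2 - 2*s + 1))/(162*2**(s/2)*(s - 4)*(s + 2)*(2*s + 3)*(s**2 - 2*s + 1))
  -3/2 < Re(s) < 4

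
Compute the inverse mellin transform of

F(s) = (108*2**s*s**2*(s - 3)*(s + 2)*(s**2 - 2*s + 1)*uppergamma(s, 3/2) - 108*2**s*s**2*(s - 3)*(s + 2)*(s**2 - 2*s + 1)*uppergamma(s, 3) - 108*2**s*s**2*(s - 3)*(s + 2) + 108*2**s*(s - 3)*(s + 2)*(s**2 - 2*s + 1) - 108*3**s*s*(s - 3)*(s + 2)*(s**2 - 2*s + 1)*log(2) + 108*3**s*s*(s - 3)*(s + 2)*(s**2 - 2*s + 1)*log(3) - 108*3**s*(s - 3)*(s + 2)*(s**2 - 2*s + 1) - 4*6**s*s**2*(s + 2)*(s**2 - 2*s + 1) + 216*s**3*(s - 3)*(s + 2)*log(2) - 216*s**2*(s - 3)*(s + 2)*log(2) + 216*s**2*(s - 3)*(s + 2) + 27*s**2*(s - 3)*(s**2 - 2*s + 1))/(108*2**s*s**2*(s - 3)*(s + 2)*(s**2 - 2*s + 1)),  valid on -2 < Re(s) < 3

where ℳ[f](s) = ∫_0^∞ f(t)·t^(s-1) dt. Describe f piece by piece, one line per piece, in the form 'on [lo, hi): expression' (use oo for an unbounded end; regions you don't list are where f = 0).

on [0, 1/2): t**2
on [1/2, 1): log(t)/t
on [1, 3/2): log(t)
on [3/2, 3): exp(-t)
on [3, oo): t**(-3)

decompose at 1/2, 1, 3/2, 3; ℳ[f](s) sums the 5 pieces' integrals
for t in [0, 1/2): the term is ∫ t**2·t^(s-1)
on [1/2, 1) integrate f = log(t)/t against the kernel
[1, 3/2) adds the kernel integral of log(t)
on [3/2, 3): add ∫ exp(-t)·t^(s-1) dt
segment 3 to ∞ holds t**(-3); add its integral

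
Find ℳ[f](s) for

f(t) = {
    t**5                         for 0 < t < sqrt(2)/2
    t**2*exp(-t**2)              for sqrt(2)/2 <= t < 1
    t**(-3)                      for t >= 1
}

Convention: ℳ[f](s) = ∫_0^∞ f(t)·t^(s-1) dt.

(4*2**(s/2)*(s - 3)*(s + 5)*uppergamma(s/2 + 1, 1/2) - 4*2**(s/2)*(s - 3)*(s + 5)*uppergamma(s/2 + 1, 1) - 8*2**(s/2)*(s + 5) + sqrt(2)*(s - 3))/(8*2**(s/2)*(s - 3)*(s + 5))
  -5 < Re(s) < 3

invert the power substitution to get t**(5/2) on [0, 1/2); t*exp(-t) on [1/2, 1); t**(-3/2) on [1, ∞)
strip the shared t-power: t**(3/2) on [0, 1/2); exp(-t) on [1/2, 1); t**(-5/2) on [1, ∞)
integrate the 3 segments split at sqrt(2)/2, 1, then add the results
∫ t**5·t^(s-1) over [0, sqrt(2)/2)
[sqrt(2)/2, 1) adds the kernel integral of t**2*exp(-t**2)
for t in [1, ∞): the term is ∫ t**(-3)·t^(s-1)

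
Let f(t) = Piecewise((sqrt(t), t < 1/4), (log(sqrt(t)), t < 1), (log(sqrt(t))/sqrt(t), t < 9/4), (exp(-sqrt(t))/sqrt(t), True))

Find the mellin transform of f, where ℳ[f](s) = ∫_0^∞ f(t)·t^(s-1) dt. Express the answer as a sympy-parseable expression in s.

(96*2**(2*s)*s**5*uppergamma(2*s - 1, 3/2) - 48*2**(2*s)*s**4*uppergamma(2*s - 1, 3/2) - 24*2**(2*s)*s**3*uppergamma(2*s - 1, 3/2) + 12*2**(2*s)*s**2*uppergamma(2*s - 1, 3/2) + 24*2**(2*s)*s**2 + 6*2**(2*s)*s - 3*2**(2*s) + 3**(2*s)*s**4*(-32*log(2) + 32*log(3)) - 16*3**(2*s)*s**3 - 8*3**(2*s)*s**2 + 3**(2*s)*s**2*(-8*log(3) + 8*log(2)) + 24*s**4 + 48*s**4*log(2) - 24*s**3*log(2) - 12*s**2*log(2) - 6*s**2 - 6*s + 6*s*log(2) + 3)/(6*4**s*s**2*(8*s**3 - 4*s**2 - 2*s + 1))
  Re(s) > -1/2

the power substitution comes off first: t on [0, 1/2); log(t) on [1/2, 1); log(t)/t on [1, 3/2); …
peel off the shared t-power: t**2 on [0, 1/2); t*log(t) on [1/2, 1); log(t) on [1, 3/2); …
summing 4 kernel integrals split by 1/4, 1, 9/4 yields ℳ[f](s)
on [0, 1/4) integrate f = sqrt(t) against the kernel
for t in [1/4, 1): the term is ∫ log(sqrt(t))·t^(s-1)
[1, 9/4) adds the kernel integral of log(sqrt(t))/sqrt(t)
piece [9/4, ∞): integrate exp(-sqrt(t))/sqrt(t) against the kernel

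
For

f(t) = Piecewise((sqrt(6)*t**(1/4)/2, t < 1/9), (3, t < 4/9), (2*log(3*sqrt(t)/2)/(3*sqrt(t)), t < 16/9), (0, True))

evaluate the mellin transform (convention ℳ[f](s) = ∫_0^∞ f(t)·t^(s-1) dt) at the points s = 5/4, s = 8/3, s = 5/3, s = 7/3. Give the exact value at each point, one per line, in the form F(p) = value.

F(5/4) = sqrt(3)*(-748 + 960*log(2) + 607*sqrt(2))/1215
F(8/3) = 3**(2/3)*(-860160*2**(2/3) - 17745 + 2704*sqrt(2) + 621600*2**(1/3) + 3727360*2**(2/3)*log(2))/11498760
F(5/3) = 3**(2/3)*(-22080*2**(2/3) - 3381 + 490*sqrt(2) + 32568*2**(1/3) + 51520*2**(2/3)*log(2))/152145
F(7/3) = 3**(1/3)*(-333312*2**(1/3) - 11253 + 1694*sqrt(2) + 200880*2**(2/3) + 1222144*2**(1/3)*log(2))/2126817

the power substitution comes off first: sqrt(6)*sqrt(t)/2 on [0, 1/3); 3 on [1/3, 2/3); 2*log(3*t/2)/(3*t) on [2/3, 4/3)
invert the common scale on t to get sqrt(t) on [0, 1/2); 3 on [1/2, 1); log(t)/t on [1, 2)
peel off the shared t-power: t**(3/2) on [0, 1/2); 3*t on [1/2, 1); log(t) on [1, 2)
summing 3 kernel integrals split by 1/9, 4/9 yields ℳ[f](s)
segment 0 to 1/9 holds sqrt(6)*t**(1/4)/2; add its integral
[1/9, 4/9) adds the kernel integral of 3
∫ over [4/9, 16/9) of 2*log(3*sqrt(t)/2)/(3*sqrt(t))·t^(s-1) joins the sum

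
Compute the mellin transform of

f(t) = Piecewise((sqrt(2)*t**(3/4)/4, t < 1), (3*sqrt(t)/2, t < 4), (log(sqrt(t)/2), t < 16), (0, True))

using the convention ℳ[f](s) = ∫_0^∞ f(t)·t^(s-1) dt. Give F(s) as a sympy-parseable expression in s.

(16**s*s*(2*s + 1)*(4*s + 3)*log(4)/2 - 16**s*(2*s + 1)*(4*s + 3)/2 + 6*2**(2*s)*s**2*(4*s + 3) + 4**s*(2*s + 1)*(4*s + 3)/2 + sqrt(2)*s**2*(2*s + 1) - 3*s**2*(4*s + 3))/(s**2*(2*s + 1)*(4*s + 3))
  Re(s) > -3/4

invert the power substitution to get sqrt(2)*t**(3/2)/4 on [0, 1); 3*t/2 on [1, 2); log(t/2) on [2, 4)
invert the common scale on t to get t**(3/2) on [0, 1/2); 3*t on [1/2, 1); log(t) on [1, 2)
decompose at 1, 4; ℳ[f](s) sums the 3 pieces' integrals
on [0, 1): add ∫ sqrt(2)*t**(3/4)/4·t^(s-1) dt
over [1, 4), the kernel integral of 3*sqrt(t)/2 enters the sum
segment 4 to 16 holds log(sqrt(t)/2); add its integral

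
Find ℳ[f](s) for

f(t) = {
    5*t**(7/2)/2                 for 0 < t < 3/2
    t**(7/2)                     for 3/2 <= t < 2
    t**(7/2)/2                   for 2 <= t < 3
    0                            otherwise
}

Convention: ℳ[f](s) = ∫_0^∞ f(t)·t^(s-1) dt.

along the cuts 3/2, 2, ℳ[f](s) splits into 3 integrals
the [0, 3/2) slice contributes ∫ 5*t**(7/2)/2·t^(s-1) dt
[3/2, 2) adds the kernel integral of t**(7/2)
between 2 and 3 the integrand is t**(7/2)/2·t^(s-1)

(2**(s + 7/2) + 3**(s + 7/2) + 3*(3/2)**(s + 7/2))/(2*s + 7)
  Re(s) > -7/2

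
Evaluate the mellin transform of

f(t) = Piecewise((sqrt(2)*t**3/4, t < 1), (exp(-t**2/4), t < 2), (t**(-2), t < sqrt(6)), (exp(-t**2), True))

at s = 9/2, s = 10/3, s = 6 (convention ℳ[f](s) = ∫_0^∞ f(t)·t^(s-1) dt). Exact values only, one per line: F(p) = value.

F(9/2) = -8*sqrt(2)*uppergamma(9/4, 1) - 47*sqrt(2)/30 + uppergamma(9/4, 6)/2 + 12*6**(1/4)/5 + 8*sqrt(2)*uppergamma(9/4, 1/4)
F(10/3) = -4*2**(1/3)*uppergamma(5/3, 1) - 3*2**(1/3)/2 + uppergamma(5/3, 6)/2 + 3*sqrt(2)/76 + 3*6**(2/3)/4 + 4*2**(1/3)*uppergamma(5/3, 1/4)
F(6) = -160*exp(-1) + sqrt(2)/36 + 25*exp(-6) + 5 + 82*exp(-1/4)

undo the power substitution: sqrt(2)*t**(3/2)/4 on [0, 1); exp(-t/4) on [1, 4); 1/t on [4, 6); …
undo the common scale on t: t**(3/2) on [0, 1/2); exp(-t/2) on [1/2, 2); 1/(2*t) on [2, 3); …
the 4 pieces separated at 1, 2, sqrt(6) each add one integral
on [0, 1): add ∫ sqrt(2)*t**3/4·t^(s-1) dt
on [1, 2) integrate f = exp(-t**2/4) against the kernel
segment 2 to sqrt(6) holds t**(-2); add its integral
∫ over [sqrt(6), ∞) of exp(-t**2)·t^(s-1) joins the sum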